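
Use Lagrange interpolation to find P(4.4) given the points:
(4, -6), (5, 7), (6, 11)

Lagrange interpolation formula:
P(x) = Σ yᵢ × Lᵢ(x)
where Lᵢ(x) = Π_{j≠i} (x - xⱼ)/(xᵢ - xⱼ)

L_0(4.4) = (4.4 - 5)/(4 - 5) × (4.4 - 6)/(4 - 6) = 0.480000
L_1(4.4) = (4.4 - 4)/(5 - 4) × (4.4 - 6)/(5 - 6) = 0.640000
L_2(4.4) = (4.4 - 4)/(6 - 4) × (4.4 - 5)/(6 - 5) = -0.120000

P(4.4) = (-6)×L_0(4.4) + 7×L_1(4.4) + 11×L_2(4.4)
P(4.4) = 0.280000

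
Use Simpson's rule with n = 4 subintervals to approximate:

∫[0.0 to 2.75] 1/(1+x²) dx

f(x) = 1/(1+x²)
a = 0.0, b = 2.75, n = 4
h = (b - a)/n = 0.687500

Simpson's rule: (h/3)[f(x₀) + 4f(x₁) + 2f(x₂) + ... + f(xₙ)]

x_0 = 0.0000, f(x_0) = 1.000000, coefficient = 1
x_1 = 0.6875, f(x_1) = 0.679045, coefficient = 4
x_2 = 1.3750, f(x_2) = 0.345946, coefficient = 2
x_3 = 2.0625, f(x_3) = 0.190335, coefficient = 4
x_4 = 2.7500, f(x_4) = 0.116788, coefficient = 1

I ≈ (0.687500/3) × 5.286199 = 1.211421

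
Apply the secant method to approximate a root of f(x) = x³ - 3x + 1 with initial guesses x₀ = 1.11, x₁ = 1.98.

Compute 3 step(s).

f(x) = x³ - 3x + 1
x₀ = 1.11, x₁ = 1.98

Secant formula: x_{n+1} = x_n - f(x_n)(x_n - x_{n-1})/(f(x_n) - f(x_{n-1}))

Iteration 1:
  f(1.110000) = -0.962369
  f(1.980000) = 2.822392
  x_2 = 1.980000 - 2.822392×(1.980000 - 1.110000)/(2.822392 - (-0.962369))
       = 1.331219
Iteration 2:
  f(1.980000) = 2.822392
  f(1.331219) = -0.634545
  x_3 = 1.331219 - (-0.634545)×(1.331219 - 1.980000)/(-0.634545 - 2.822392)
       = 1.450307
Iteration 3:
  f(1.331219) = -0.634545
  f(1.450307) = -0.300358
  x_4 = 1.450307 - (-0.300358)×(1.450307 - 1.331219)/(-0.300358 - (-0.634545))
       = 1.557341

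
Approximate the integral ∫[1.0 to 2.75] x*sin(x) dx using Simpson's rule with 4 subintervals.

f(x) = x*sin(x)
a = 1.0, b = 2.75, n = 4
h = (b - a)/n = 0.437500

Simpson's rule: (h/3)[f(x₀) + 4f(x₁) + 2f(x₂) + ... + f(xₙ)]

x_0 = 1.0000, f(x_0) = 0.841471, coefficient = 1
x_1 = 1.4375, f(x_1) = 1.424748, coefficient = 4
x_2 = 1.8750, f(x_2) = 1.788911, coefficient = 2
x_3 = 2.3125, f(x_3) = 1.705050, coefficient = 4
x_4 = 2.7500, f(x_4) = 1.049568, coefficient = 1

I ≈ (0.437500/3) × 17.988051 = 2.623257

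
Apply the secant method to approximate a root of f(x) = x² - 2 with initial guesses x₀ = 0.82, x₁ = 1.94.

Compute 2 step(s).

f(x) = x² - 2
x₀ = 0.82, x₁ = 1.94

Secant formula: x_{n+1} = x_n - f(x_n)(x_n - x_{n-1})/(f(x_n) - f(x_{n-1}))

Iteration 1:
  f(0.820000) = -1.327600
  f(1.940000) = 1.763600
  x_2 = 1.940000 - 1.763600×(1.940000 - 0.820000)/(1.763600 - (-1.327600))
       = 1.301014
Iteration 2:
  f(1.940000) = 1.763600
  f(1.301014) = -0.307361
  x_3 = 1.301014 - (-0.307361)×(1.301014 - 1.940000)/(-0.307361 - 1.763600)
       = 1.395849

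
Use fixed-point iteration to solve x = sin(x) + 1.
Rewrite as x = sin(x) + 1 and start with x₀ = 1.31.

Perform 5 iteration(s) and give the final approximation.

Equation: x = sin(x) + 1
Fixed-point form: x = sin(x) + 1
x₀ = 1.31

x_1 = g(1.310000) = 1.966185
x_2 = g(1.966185) = 1.922847
x_3 = g(1.922847) = 1.938668
x_4 = g(1.938668) = 1.933095
x_5 = g(1.933095) = 1.935085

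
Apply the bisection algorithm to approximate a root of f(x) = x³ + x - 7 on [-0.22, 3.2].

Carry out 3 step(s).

f(x) = x³ + x - 7
Initial interval: [-0.22, 3.2]

Iteration 1:
  c_1 = (-0.220000 + 3.200000)/2 = 1.490000
  f(c_1) = f(1.490000) = -2.202051
  f(a) × f(c) ≥ 0, new interval: [1.490000, 3.200000]
Iteration 2:
  c_2 = (1.490000 + 3.200000)/2 = 2.345000
  f(c_2) = f(2.345000) = 8.240214
  f(a) × f(c) < 0, new interval: [1.490000, 2.345000]
Iteration 3:
  c_3 = (1.490000 + 2.345000)/2 = 1.917500
  f(c_3) = f(1.917500) = 1.967776
  f(a) × f(c) < 0, new interval: [1.490000, 1.917500]

After 3 iteration(s), the approximation is c_3 = 1.917500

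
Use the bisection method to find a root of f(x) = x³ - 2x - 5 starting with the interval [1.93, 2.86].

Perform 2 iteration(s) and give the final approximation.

f(x) = x³ - 2x - 5
Initial interval: [1.93, 2.86]

Iteration 1:
  c_1 = (1.930000 + 2.860000)/2 = 2.395000
  f(c_1) = f(2.395000) = 3.947780
  f(a) × f(c) < 0, new interval: [1.930000, 2.395000]
Iteration 2:
  c_2 = (1.930000 + 2.395000)/2 = 2.162500
  f(c_2) = f(2.162500) = 0.787729
  f(a) × f(c) < 0, new interval: [1.930000, 2.162500]

After 2 iteration(s), the approximation is c_2 = 2.162500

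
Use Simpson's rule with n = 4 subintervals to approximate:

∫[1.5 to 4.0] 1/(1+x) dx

f(x) = 1/(1+x)
a = 1.5, b = 4.0, n = 4
h = (b - a)/n = 0.625000

Simpson's rule: (h/3)[f(x₀) + 4f(x₁) + 2f(x₂) + ... + f(xₙ)]

x_0 = 1.5000, f(x_0) = 0.400000, coefficient = 1
x_1 = 2.1250, f(x_1) = 0.320000, coefficient = 4
x_2 = 2.7500, f(x_2) = 0.266667, coefficient = 2
x_3 = 3.3750, f(x_3) = 0.228571, coefficient = 4
x_4 = 4.0000, f(x_4) = 0.200000, coefficient = 1

I ≈ (0.625000/3) × 3.327619 = 0.693254
Exact value: 0.693147
Error: 0.000107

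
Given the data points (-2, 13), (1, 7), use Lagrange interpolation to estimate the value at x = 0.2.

Lagrange interpolation formula:
P(x) = Σ yᵢ × Lᵢ(x)
where Lᵢ(x) = Π_{j≠i} (x - xⱼ)/(xᵢ - xⱼ)

L_0(0.2) = (0.2 - 1)/(-2 - 1) = 0.266667
L_1(0.2) = (0.2 - (-2))/(1 - (-2)) = 0.733333

P(0.2) = 13×L_0(0.2) + 7×L_1(0.2)
P(0.2) = 8.600000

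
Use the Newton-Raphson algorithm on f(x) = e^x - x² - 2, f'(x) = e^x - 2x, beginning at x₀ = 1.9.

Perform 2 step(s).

f(x) = e^x - x² - 2
f'(x) = e^x - 2x
x₀ = 1.9

Newton-Raphson formula: x_{n+1} = x_n - f(x_n)/f'(x_n)

Iteration 1:
  f(1.900000) = 1.075894
  f'(1.900000) = 2.885894
  x_1 = 1.900000 - 1.075894/2.885894 = 1.527189
Iteration 2:
  f(1.527189) = 0.272906
  f'(1.527189) = 1.550834
  x_2 = 1.527189 - 0.272906/1.550834 = 1.351215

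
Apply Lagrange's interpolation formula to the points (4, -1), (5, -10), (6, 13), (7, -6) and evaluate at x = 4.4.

Lagrange interpolation formula:
P(x) = Σ yᵢ × Lᵢ(x)
where Lᵢ(x) = Π_{j≠i} (x - xⱼ)/(xᵢ - xⱼ)

L_0(4.4) = (4.4 - 5)/(4 - 5) × (4.4 - 6)/(4 - 6) × (4.4 - 7)/(4 - 7) = 0.416000
L_1(4.4) = (4.4 - 4)/(5 - 4) × (4.4 - 6)/(5 - 6) × (4.4 - 7)/(5 - 7) = 0.832000
L_2(4.4) = (4.4 - 4)/(6 - 4) × (4.4 - 5)/(6 - 5) × (4.4 - 7)/(6 - 7) = -0.312000
L_3(4.4) = (4.4 - 4)/(7 - 4) × (4.4 - 5)/(7 - 5) × (4.4 - 6)/(7 - 6) = 0.064000

P(4.4) = (-1)×L_0(4.4) + (-10)×L_1(4.4) + 13×L_2(4.4) + (-6)×L_3(4.4)
P(4.4) = -13.176000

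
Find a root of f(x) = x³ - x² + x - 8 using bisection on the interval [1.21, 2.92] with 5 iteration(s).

f(x) = x³ - x² + x - 8
Initial interval: [1.21, 2.92]

Iteration 1:
  c_1 = (1.210000 + 2.920000)/2 = 2.065000
  f(c_1) = f(2.065000) = -1.393600
  f(a) × f(c) ≥ 0, new interval: [2.065000, 2.920000]
Iteration 2:
  c_2 = (2.065000 + 2.920000)/2 = 2.492500
  f(c_2) = f(2.492500) = 3.764740
  f(a) × f(c) < 0, new interval: [2.065000, 2.492500]
Iteration 3:
  c_3 = (2.065000 + 2.492500)/2 = 2.278750
  f(c_3) = f(2.278750) = 0.918917
  f(a) × f(c) < 0, new interval: [2.065000, 2.278750]
Iteration 4:
  c_4 = (2.065000 + 2.278750)/2 = 2.171875
  f(c_4) = f(2.171875) = -0.300343
  f(a) × f(c) ≥ 0, new interval: [2.171875, 2.278750]
Iteration 5:
  c_5 = (2.171875 + 2.278750)/2 = 2.225312
  f(c_5) = f(2.225312) = 0.293079
  f(a) × f(c) < 0, new interval: [2.171875, 2.225312]

After 5 iteration(s), the approximation is c_5 = 2.225312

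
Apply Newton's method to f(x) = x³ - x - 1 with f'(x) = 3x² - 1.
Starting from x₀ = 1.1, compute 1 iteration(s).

f(x) = x³ - x - 1
f'(x) = 3x² - 1
x₀ = 1.1

Newton-Raphson formula: x_{n+1} = x_n - f(x_n)/f'(x_n)

Iteration 1:
  f(1.100000) = -0.769000
  f'(1.100000) = 2.630000
  x_1 = 1.100000 - (-0.769000)/2.630000 = 1.392395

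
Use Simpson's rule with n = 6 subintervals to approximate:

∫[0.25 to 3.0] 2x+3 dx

f(x) = 2x+3
a = 0.25, b = 3.0, n = 6
h = (b - a)/n = 0.458333

Simpson's rule: (h/3)[f(x₀) + 4f(x₁) + 2f(x₂) + ... + f(xₙ)]

x_0 = 0.2500, f(x_0) = 3.500000, coefficient = 1
x_1 = 0.7083, f(x_1) = 4.416667, coefficient = 4
x_2 = 1.1667, f(x_2) = 5.333333, coefficient = 2
x_3 = 1.6250, f(x_3) = 6.250000, coefficient = 4
x_4 = 2.0833, f(x_4) = 7.166667, coefficient = 2
x_5 = 2.5417, f(x_5) = 8.083333, coefficient = 4
x_6 = 3.0000, f(x_6) = 9.000000, coefficient = 1

I ≈ (0.458333/3) × 112.500000 = 17.187500
Exact value: 17.187500
Error: 0.000000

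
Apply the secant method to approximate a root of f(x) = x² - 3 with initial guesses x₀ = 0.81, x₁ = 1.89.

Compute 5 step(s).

f(x) = x² - 3
x₀ = 0.81, x₁ = 1.89

Secant formula: x_{n+1} = x_n - f(x_n)(x_n - x_{n-1})/(f(x_n) - f(x_{n-1}))

Iteration 1:
  f(0.810000) = -2.343900
  f(1.890000) = 0.572100
  x_2 = 1.890000 - 0.572100×(1.890000 - 0.810000)/(0.572100 - (-2.343900))
       = 1.678111
Iteration 2:
  f(1.890000) = 0.572100
  f(1.678111) = -0.183943
  x_3 = 1.678111 - (-0.183943)×(1.678111 - 1.890000)/(-0.183943 - 0.572100)
       = 1.729663
Iteration 3:
  f(1.678111) = -0.183943
  f(1.729663) = -0.008266
  x_4 = 1.729663 - (-0.008266)×(1.729663 - 1.678111)/(-0.008266 - (-0.183943))
       = 1.732089
Iteration 4:
  f(1.729663) = -0.008266
  f(1.732089) = 0.000131
  x_5 = 1.732089 - 0.000131×(1.732089 - 1.729663)/(0.000131 - (-0.008266))
       = 1.732051
Iteration 5:
  f(1.732089) = 0.000131
  f(1.732051) = 0.000000
  x_6 = 1.732051 - 0.000000×(1.732051 - 1.732089)/(0.000000 - 0.000131)
       = 1.732051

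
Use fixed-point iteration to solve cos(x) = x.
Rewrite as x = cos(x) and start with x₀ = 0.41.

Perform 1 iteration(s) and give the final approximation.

Equation: cos(x) = x
Fixed-point form: x = cos(x)
x₀ = 0.41

x_1 = g(0.410000) = 0.917121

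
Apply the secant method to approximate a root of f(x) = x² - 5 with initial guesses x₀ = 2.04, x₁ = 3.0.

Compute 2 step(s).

f(x) = x² - 5
x₀ = 2.04, x₁ = 3.0

Secant formula: x_{n+1} = x_n - f(x_n)(x_n - x_{n-1})/(f(x_n) - f(x_{n-1}))

Iteration 1:
  f(2.040000) = -0.838400
  f(3.000000) = 4.000000
  x_2 = 3.000000 - 4.000000×(3.000000 - 2.040000)/(4.000000 - (-0.838400))
       = 2.206349
Iteration 2:
  f(3.000000) = 4.000000
  f(2.206349) = -0.132023
  x_3 = 2.206349 - (-0.132023)×(2.206349 - 3.000000)/(-0.132023 - 4.000000)
       = 2.231707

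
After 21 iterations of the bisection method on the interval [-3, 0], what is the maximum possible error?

Bisection error bound: |error| ≤ (b-a)/2^n
|error| ≤ (0 - (-3))/2^21 = 3/2^21
|error| ≤ 0.0000014305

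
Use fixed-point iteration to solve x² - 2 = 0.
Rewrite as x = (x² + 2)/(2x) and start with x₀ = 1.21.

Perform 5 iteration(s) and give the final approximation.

Equation: x² - 2 = 0
Fixed-point form: x = (x² + 2)/(2x)
x₀ = 1.21

x_1 = g(1.210000) = 1.431446
x_2 = g(1.431446) = 1.414317
x_3 = g(1.414317) = 1.414214
x_4 = g(1.414214) = 1.414214
x_5 = g(1.414214) = 1.414214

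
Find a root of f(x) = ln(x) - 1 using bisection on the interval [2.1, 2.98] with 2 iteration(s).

f(x) = ln(x) - 1
Initial interval: [2.1, 2.98]

Iteration 1:
  c_1 = (2.100000 + 2.980000)/2 = 2.540000
  f(c_1) = f(2.540000) = -0.067836
  f(a) × f(c) ≥ 0, new interval: [2.540000, 2.980000]
Iteration 2:
  c_2 = (2.540000 + 2.980000)/2 = 2.760000
  f(c_2) = f(2.760000) = 0.015231
  f(a) × f(c) < 0, new interval: [2.540000, 2.760000]

After 2 iteration(s), the approximation is c_2 = 2.760000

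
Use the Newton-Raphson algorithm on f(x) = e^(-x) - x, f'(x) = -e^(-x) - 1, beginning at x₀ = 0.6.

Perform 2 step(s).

f(x) = e^(-x) - x
f'(x) = -e^(-x) - 1
x₀ = 0.6

Newton-Raphson formula: x_{n+1} = x_n - f(x_n)/f'(x_n)

Iteration 1:
  f(0.600000) = -0.051188
  f'(0.600000) = -1.548812
  x_1 = 0.600000 - (-0.051188)/(-1.548812) = 0.566950
Iteration 2:
  f(0.566950) = 0.000303
  f'(0.566950) = -1.567253
  x_2 = 0.566950 - 0.000303/(-1.567253) = 0.567143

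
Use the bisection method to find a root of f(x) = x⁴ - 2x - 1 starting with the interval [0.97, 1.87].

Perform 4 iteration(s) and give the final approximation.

f(x) = x⁴ - 2x - 1
Initial interval: [0.97, 1.87]

Iteration 1:
  c_1 = (0.970000 + 1.870000)/2 = 1.420000
  f(c_1) = f(1.420000) = 0.225869
  f(a) × f(c) < 0, new interval: [0.970000, 1.420000]
Iteration 2:
  c_2 = (0.970000 + 1.420000)/2 = 1.195000
  f(c_2) = f(1.195000) = -1.350745
  f(a) × f(c) ≥ 0, new interval: [1.195000, 1.420000]
Iteration 3:
  c_3 = (1.195000 + 1.420000)/2 = 1.307500
  f(c_3) = f(1.307500) = -0.692417
  f(a) × f(c) ≥ 0, new interval: [1.307500, 1.420000]
Iteration 4:
  c_4 = (1.307500 + 1.420000)/2 = 1.363750
  f(c_4) = f(1.363750) = -0.268592
  f(a) × f(c) ≥ 0, new interval: [1.363750, 1.420000]

After 4 iteration(s), the approximation is c_4 = 1.363750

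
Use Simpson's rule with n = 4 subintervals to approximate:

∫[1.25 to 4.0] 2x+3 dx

f(x) = 2x+3
a = 1.25, b = 4.0, n = 4
h = (b - a)/n = 0.687500

Simpson's rule: (h/3)[f(x₀) + 4f(x₁) + 2f(x₂) + ... + f(xₙ)]

x_0 = 1.2500, f(x_0) = 5.500000, coefficient = 1
x_1 = 1.9375, f(x_1) = 6.875000, coefficient = 4
x_2 = 2.6250, f(x_2) = 8.250000, coefficient = 2
x_3 = 3.3125, f(x_3) = 9.625000, coefficient = 4
x_4 = 4.0000, f(x_4) = 11.000000, coefficient = 1

I ≈ (0.687500/3) × 99.000000 = 22.687500
Exact value: 22.687500
Error: 0.000000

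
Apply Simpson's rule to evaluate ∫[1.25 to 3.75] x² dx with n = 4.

f(x) = x²
a = 1.25, b = 3.75, n = 4
h = (b - a)/n = 0.625000

Simpson's rule: (h/3)[f(x₀) + 4f(x₁) + 2f(x₂) + ... + f(xₙ)]

x_0 = 1.2500, f(x_0) = 1.562500, coefficient = 1
x_1 = 1.8750, f(x_1) = 3.515625, coefficient = 4
x_2 = 2.5000, f(x_2) = 6.250000, coefficient = 2
x_3 = 3.1250, f(x_3) = 9.765625, coefficient = 4
x_4 = 3.7500, f(x_4) = 14.062500, coefficient = 1

I ≈ (0.625000/3) × 81.250000 = 16.927083
Exact value: 16.927083
Error: 0.000000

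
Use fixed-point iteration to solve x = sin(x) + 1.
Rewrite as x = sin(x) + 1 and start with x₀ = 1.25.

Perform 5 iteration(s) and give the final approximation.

Equation: x = sin(x) + 1
Fixed-point form: x = sin(x) + 1
x₀ = 1.25

x_1 = g(1.250000) = 1.948985
x_2 = g(1.948985) = 1.929335
x_3 = g(1.929335) = 1.936411
x_4 = g(1.936411) = 1.933904
x_5 = g(1.933904) = 1.934797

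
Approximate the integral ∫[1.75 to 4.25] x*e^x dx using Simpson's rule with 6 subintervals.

f(x) = x*e^x
a = 1.75, b = 4.25, n = 6
h = (b - a)/n = 0.416667

Simpson's rule: (h/3)[f(x₀) + 4f(x₁) + 2f(x₂) + ... + f(xₙ)]

x_0 = 1.7500, f(x_0) = 10.070555, coefficient = 1
x_1 = 2.1667, f(x_1) = 18.913133, coefficient = 4
x_2 = 2.5833, f(x_2) = 34.206439, coefficient = 2
x_3 = 3.0000, f(x_3) = 60.256611, coefficient = 4
x_4 = 3.4167, f(x_4) = 104.097929, coefficient = 2
x_5 = 3.8333, f(x_5) = 177.162622, coefficient = 4
x_6 = 4.2500, f(x_6) = 297.948002, coefficient = 1

I ≈ (0.416667/3) × 1609.956757 = 223.605105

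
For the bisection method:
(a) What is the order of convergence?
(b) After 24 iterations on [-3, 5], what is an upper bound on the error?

(a) Bisection has linear (order 1) convergence; the error is halved each step.

(b) Error bound = (b-a)/2^n = (5 - (-3))/2^{24}
    = 8/2^{24}

(a) 1 (linear); (b) error ≤ 4.77e-07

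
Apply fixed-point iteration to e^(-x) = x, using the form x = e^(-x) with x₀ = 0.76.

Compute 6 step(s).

Equation: e^(-x) = x
Fixed-point form: x = e^(-x)
x₀ = 0.76

x_1 = g(0.760000) = 0.467666
x_2 = g(0.467666) = 0.626462
x_3 = g(0.626462) = 0.534479
x_4 = g(0.534479) = 0.585974
x_5 = g(0.585974) = 0.556563
x_6 = g(0.556563) = 0.573176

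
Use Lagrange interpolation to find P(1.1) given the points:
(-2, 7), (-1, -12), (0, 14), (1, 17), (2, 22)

Lagrange interpolation formula:
P(x) = Σ yᵢ × Lᵢ(x)
where Lᵢ(x) = Π_{j≠i} (x - xⱼ)/(xᵢ - xⱼ)

L_0(1.1) = (1.1 - (-1))/(-2 - (-1)) × (1.1 - 0)/(-2 - 0) × (1.1 - 1)/(-2 - 1) × (1.1 - 2)/(-2 - 2) = -0.008663
L_1(1.1) = (1.1 - (-2))/(-1 - (-2)) × (1.1 - 0)/(-1 - 0) × (1.1 - 1)/(-1 - 1) × (1.1 - 2)/(-1 - 2) = 0.051150
L_2(1.1) = (1.1 - (-2))/(0 - (-2)) × (1.1 - (-1))/(0 - (-1)) × (1.1 - 1)/(0 - 1) × (1.1 - 2)/(0 - 2) = -0.146475
L_3(1.1) = (1.1 - (-2))/(1 - (-2)) × (1.1 - (-1))/(1 - (-1)) × (1.1 - 0)/(1 - 0) × (1.1 - 2)/(1 - 2) = 1.074150
L_4(1.1) = (1.1 - (-2))/(2 - (-2)) × (1.1 - (-1))/(2 - (-1)) × (1.1 - 0)/(2 - 0) × (1.1 - 1)/(2 - 1) = 0.029838

P(1.1) = 7×L_0(1.1) + (-12)×L_1(1.1) + 14×L_2(1.1) + 17×L_3(1.1) + 22×L_4(1.1)
P(1.1) = 16.191887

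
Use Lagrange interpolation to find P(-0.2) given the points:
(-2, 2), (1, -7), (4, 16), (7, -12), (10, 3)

Lagrange interpolation formula:
P(x) = Σ yᵢ × Lᵢ(x)
where Lᵢ(x) = Π_{j≠i} (x - xⱼ)/(xᵢ - xⱼ)

L_0(-0.2) = (-0.2 - 1)/(-2 - 1) × (-0.2 - 4)/(-2 - 4) × (-0.2 - 7)/(-2 - 7) × (-0.2 - 10)/(-2 - 10) = 0.190400
L_1(-0.2) = (-0.2 - (-2))/(1 - (-2)) × (-0.2 - 4)/(1 - 4) × (-0.2 - 7)/(1 - 7) × (-0.2 - 10)/(1 - 10) = 1.142400
L_2(-0.2) = (-0.2 - (-2))/(4 - (-2)) × (-0.2 - 1)/(4 - 1) × (-0.2 - 7)/(4 - 7) × (-0.2 - 10)/(4 - 10) = -0.489600
L_3(-0.2) = (-0.2 - (-2))/(7 - (-2)) × (-0.2 - 1)/(7 - 1) × (-0.2 - 4)/(7 - 4) × (-0.2 - 10)/(7 - 10) = 0.190400
L_4(-0.2) = (-0.2 - (-2))/(10 - (-2)) × (-0.2 - 1)/(10 - 1) × (-0.2 - 4)/(10 - 4) × (-0.2 - 7)/(10 - 7) = -0.033600

P(-0.2) = 2×L_0(-0.2) + (-7)×L_1(-0.2) + 16×L_2(-0.2) + (-12)×L_3(-0.2) + 3×L_4(-0.2)
P(-0.2) = -17.835200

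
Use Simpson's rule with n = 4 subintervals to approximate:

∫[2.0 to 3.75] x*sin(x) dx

f(x) = x*sin(x)
a = 2.0, b = 3.75, n = 4
h = (b - a)/n = 0.437500

Simpson's rule: (h/3)[f(x₀) + 4f(x₁) + 2f(x₂) + ... + f(xₙ)]

x_0 = 2.0000, f(x_0) = 1.818595, coefficient = 1
x_1 = 2.4375, f(x_1) = 1.577897, coefficient = 4
x_2 = 2.8750, f(x_2) = 0.757407, coefficient = 2
x_3 = 3.3125, f(x_3) = -0.563379, coefficient = 4
x_4 = 3.7500, f(x_4) = -2.143355, coefficient = 1

I ≈ (0.437500/3) × 5.248130 = 0.765352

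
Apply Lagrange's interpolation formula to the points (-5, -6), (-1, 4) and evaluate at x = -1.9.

Lagrange interpolation formula:
P(x) = Σ yᵢ × Lᵢ(x)
where Lᵢ(x) = Π_{j≠i} (x - xⱼ)/(xᵢ - xⱼ)

L_0(-1.9) = (-1.9 - (-1))/(-5 - (-1)) = 0.225000
L_1(-1.9) = (-1.9 - (-5))/(-1 - (-5)) = 0.775000

P(-1.9) = (-6)×L_0(-1.9) + 4×L_1(-1.9)
P(-1.9) = 1.750000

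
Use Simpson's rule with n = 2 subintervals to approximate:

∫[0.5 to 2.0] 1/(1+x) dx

f(x) = 1/(1+x)
a = 0.5, b = 2.0, n = 2
h = (b - a)/n = 0.750000

Simpson's rule: (h/3)[f(x₀) + 4f(x₁) + 2f(x₂) + ... + f(xₙ)]

x_0 = 0.5000, f(x_0) = 0.666667, coefficient = 1
x_1 = 1.2500, f(x_1) = 0.444444, coefficient = 4
x_2 = 2.0000, f(x_2) = 0.333333, coefficient = 1

I ≈ (0.750000/3) × 2.777778 = 0.694444
Exact value: 0.693147
Error: 0.001297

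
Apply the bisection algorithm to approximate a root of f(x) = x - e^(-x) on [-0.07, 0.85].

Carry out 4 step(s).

f(x) = x - e^(-x)
Initial interval: [-0.07, 0.85]

Iteration 1:
  c_1 = (-0.070000 + 0.850000)/2 = 0.390000
  f(c_1) = f(0.390000) = -0.287057
  f(a) × f(c) ≥ 0, new interval: [0.390000, 0.850000]
Iteration 2:
  c_2 = (0.390000 + 0.850000)/2 = 0.620000
  f(c_2) = f(0.620000) = 0.082056
  f(a) × f(c) < 0, new interval: [0.390000, 0.620000]
Iteration 3:
  c_3 = (0.390000 + 0.620000)/2 = 0.505000
  f(c_3) = f(0.505000) = -0.098506
  f(a) × f(c) ≥ 0, new interval: [0.505000, 0.620000]
Iteration 4:
  c_4 = (0.505000 + 0.620000)/2 = 0.562500
  f(c_4) = f(0.562500) = -0.007283
  f(a) × f(c) ≥ 0, new interval: [0.562500, 0.620000]

After 4 iteration(s), the approximation is c_4 = 0.562500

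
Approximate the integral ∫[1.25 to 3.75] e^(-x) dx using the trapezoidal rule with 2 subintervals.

f(x) = e^(-x)
a = 1.25, b = 3.75, n = 2
h = (b - a)/n = 1.250000

Trapezoidal rule: (h/2)[f(x₀) + 2f(x₁) + 2f(x₂) + ... + f(xₙ)]

x_0 = 1.2500, f(x_0) = 0.286505, coefficient = 1
x_1 = 2.5000, f(x_1) = 0.082085, coefficient = 2
x_2 = 3.7500, f(x_2) = 0.023518, coefficient = 1

I ≈ (1.250000/2) × 0.474193 = 0.296370
Exact value: 0.262987
Error: 0.033383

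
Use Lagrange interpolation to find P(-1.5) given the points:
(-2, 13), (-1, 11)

Lagrange interpolation formula:
P(x) = Σ yᵢ × Lᵢ(x)
where Lᵢ(x) = Π_{j≠i} (x - xⱼ)/(xᵢ - xⱼ)

L_0(-1.5) = (-1.5 - (-1))/(-2 - (-1)) = 0.500000
L_1(-1.5) = (-1.5 - (-2))/(-1 - (-2)) = 0.500000

P(-1.5) = 13×L_0(-1.5) + 11×L_1(-1.5)
P(-1.5) = 12.000000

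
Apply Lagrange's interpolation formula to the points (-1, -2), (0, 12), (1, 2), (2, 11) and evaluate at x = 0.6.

Lagrange interpolation formula:
P(x) = Σ yᵢ × Lᵢ(x)
where Lᵢ(x) = Π_{j≠i} (x - xⱼ)/(xᵢ - xⱼ)

L_0(0.6) = (0.6 - 0)/(-1 - 0) × (0.6 - 1)/(-1 - 1) × (0.6 - 2)/(-1 - 2) = -0.056000
L_1(0.6) = (0.6 - (-1))/(0 - (-1)) × (0.6 - 1)/(0 - 1) × (0.6 - 2)/(0 - 2) = 0.448000
L_2(0.6) = (0.6 - (-1))/(1 - (-1)) × (0.6 - 0)/(1 - 0) × (0.6 - 2)/(1 - 2) = 0.672000
L_3(0.6) = (0.6 - (-1))/(2 - (-1)) × (0.6 - 0)/(2 - 0) × (0.6 - 1)/(2 - 1) = -0.064000

P(0.6) = (-2)×L_0(0.6) + 12×L_1(0.6) + 2×L_2(0.6) + 11×L_3(0.6)
P(0.6) = 6.128000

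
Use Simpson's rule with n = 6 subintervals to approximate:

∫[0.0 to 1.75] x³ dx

f(x) = x³
a = 0.0, b = 1.75, n = 6
h = (b - a)/n = 0.291667

Simpson's rule: (h/3)[f(x₀) + 4f(x₁) + 2f(x₂) + ... + f(xₙ)]

x_0 = 0.0000, f(x_0) = 0.000000, coefficient = 1
x_1 = 0.2917, f(x_1) = 0.024812, coefficient = 4
x_2 = 0.5833, f(x_2) = 0.198495, coefficient = 2
x_3 = 0.8750, f(x_3) = 0.669922, coefficient = 4
x_4 = 1.1667, f(x_4) = 1.587963, coefficient = 2
x_5 = 1.4583, f(x_5) = 3.101490, coefficient = 4
x_6 = 1.7500, f(x_6) = 5.359375, coefficient = 1

I ≈ (0.291667/3) × 24.117188 = 2.344727
Exact value: 2.344727
Error: 0.000000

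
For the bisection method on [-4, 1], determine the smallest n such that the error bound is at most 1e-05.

We need (b-a)/2^n ≤ 1e-05
(1 - (-4))/2^n ≤ 1e-05
5/2^n ≤ 1e-05
2^n ≥ 500000
n ≥ log₂(500000) = 18.93
n ≥ 19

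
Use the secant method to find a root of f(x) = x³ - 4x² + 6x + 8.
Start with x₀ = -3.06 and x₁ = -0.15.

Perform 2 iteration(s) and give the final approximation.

f(x) = x³ - 4x² + 6x + 8
x₀ = -3.06, x₁ = -0.15

Secant formula: x_{n+1} = x_n - f(x_n)(x_n - x_{n-1})/(f(x_n) - f(x_{n-1}))

Iteration 1:
  f(-3.060000) = -76.467016
  f(-0.150000) = 7.006625
  x_2 = -0.150000 - 7.006625×(-0.150000 - (-3.060000))/(7.006625 - (-76.467016))
       = -0.394260
Iteration 2:
  f(-0.150000) = 7.006625
  f(-0.394260) = 4.951391
  x_3 = -0.394260 - 4.951391×(-0.394260 - (-0.150000))/(4.951391 - 7.006625)
       = -0.982722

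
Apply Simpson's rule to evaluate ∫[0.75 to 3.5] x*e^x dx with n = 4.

f(x) = x*e^x
a = 0.75, b = 3.5, n = 4
h = (b - a)/n = 0.687500

Simpson's rule: (h/3)[f(x₀) + 4f(x₁) + 2f(x₂) + ... + f(xₙ)]

x_0 = 0.7500, f(x_0) = 1.587750, coefficient = 1
x_1 = 1.4375, f(x_1) = 6.052101, coefficient = 4
x_2 = 2.1250, f(x_2) = 17.792407, coefficient = 2
x_3 = 2.8125, f(x_3) = 46.832330, coefficient = 4
x_4 = 3.5000, f(x_4) = 115.904082, coefficient = 1

I ≈ (0.687500/3) × 364.614369 = 83.557460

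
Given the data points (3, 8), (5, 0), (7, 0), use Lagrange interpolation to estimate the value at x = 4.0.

Lagrange interpolation formula:
P(x) = Σ yᵢ × Lᵢ(x)
where Lᵢ(x) = Π_{j≠i} (x - xⱼ)/(xᵢ - xⱼ)

L_0(4.0) = (4.0 - 5)/(3 - 5) × (4.0 - 7)/(3 - 7) = 0.375000
L_1(4.0) = (4.0 - 3)/(5 - 3) × (4.0 - 7)/(5 - 7) = 0.750000
L_2(4.0) = (4.0 - 3)/(7 - 3) × (4.0 - 5)/(7 - 5) = -0.125000

P(4.0) = 8×L_0(4.0) + 0×L_1(4.0) + 0×L_2(4.0)
P(4.0) = 3.000000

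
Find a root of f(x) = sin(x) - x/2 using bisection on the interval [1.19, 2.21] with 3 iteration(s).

f(x) = sin(x) - x/2
Initial interval: [1.19, 2.21]

Iteration 1:
  c_1 = (1.190000 + 2.210000)/2 = 1.700000
  f(c_1) = f(1.700000) = 0.141665
  f(a) × f(c) ≥ 0, new interval: [1.700000, 2.210000]
Iteration 2:
  c_2 = (1.700000 + 2.210000)/2 = 1.955000
  f(c_2) = f(1.955000) = -0.050403
  f(a) × f(c) < 0, new interval: [1.700000, 1.955000]
Iteration 3:
  c_3 = (1.700000 + 1.955000)/2 = 1.827500
  f(c_3) = f(1.827500) = 0.053482
  f(a) × f(c) ≥ 0, new interval: [1.827500, 1.955000]

After 3 iteration(s), the approximation is c_3 = 1.827500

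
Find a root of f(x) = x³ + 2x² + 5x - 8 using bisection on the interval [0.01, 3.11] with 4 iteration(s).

f(x) = x³ + 2x² + 5x - 8
Initial interval: [0.01, 3.11]

Iteration 1:
  c_1 = (0.010000 + 3.110000)/2 = 1.560000
  f(c_1) = f(1.560000) = 8.463616
  f(a) × f(c) < 0, new interval: [0.010000, 1.560000]
Iteration 2:
  c_2 = (0.010000 + 1.560000)/2 = 0.785000
  f(c_2) = f(0.785000) = -2.358813
  f(a) × f(c) ≥ 0, new interval: [0.785000, 1.560000]
Iteration 3:
  c_3 = (0.785000 + 1.560000)/2 = 1.172500
  f(c_3) = f(1.172500) = 2.223914
  f(a) × f(c) < 0, new interval: [0.785000, 1.172500]
Iteration 4:
  c_4 = (0.785000 + 1.172500)/2 = 0.978750
  f(c_4) = f(0.978750) = -0.252752
  f(a) × f(c) ≥ 0, new interval: [0.978750, 1.172500]

After 4 iteration(s), the approximation is c_4 = 0.978750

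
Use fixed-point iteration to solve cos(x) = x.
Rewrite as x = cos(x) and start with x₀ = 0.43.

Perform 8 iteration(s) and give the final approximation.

Equation: cos(x) = x
Fixed-point form: x = cos(x)
x₀ = 0.43

x_1 = g(0.430000) = 0.908966
x_2 = g(0.908966) = 0.614562
x_3 = g(0.614562) = 0.817026
x_4 = g(0.817026) = 0.684393
x_5 = g(0.684393) = 0.774803
x_6 = g(0.774803) = 0.714559
x_7 = g(0.714559) = 0.755382
x_8 = g(0.755382) = 0.728009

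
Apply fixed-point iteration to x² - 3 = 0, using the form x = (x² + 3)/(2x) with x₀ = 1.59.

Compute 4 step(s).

Equation: x² - 3 = 0
Fixed-point form: x = (x² + 3)/(2x)
x₀ = 1.59

x_1 = g(1.590000) = 1.738396
x_2 = g(1.738396) = 1.732062
x_3 = g(1.732062) = 1.732051
x_4 = g(1.732051) = 1.732051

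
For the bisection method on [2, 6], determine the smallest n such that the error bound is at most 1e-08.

We need (b-a)/2^n ≤ 1e-08
(6 - 2)/2^n ≤ 1e-08
4/2^n ≤ 1e-08
2^n ≥ 400000000
n ≥ log₂(400000000) = 28.58
n ≥ 29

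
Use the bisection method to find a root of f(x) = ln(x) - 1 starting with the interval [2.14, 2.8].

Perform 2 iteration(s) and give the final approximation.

f(x) = ln(x) - 1
Initial interval: [2.14, 2.8]

Iteration 1:
  c_1 = (2.140000 + 2.800000)/2 = 2.470000
  f(c_1) = f(2.470000) = -0.095782
  f(a) × f(c) ≥ 0, new interval: [2.470000, 2.800000]
Iteration 2:
  c_2 = (2.470000 + 2.800000)/2 = 2.635000
  f(c_2) = f(2.635000) = -0.031117
  f(a) × f(c) ≥ 0, new interval: [2.635000, 2.800000]

After 2 iteration(s), the approximation is c_2 = 2.635000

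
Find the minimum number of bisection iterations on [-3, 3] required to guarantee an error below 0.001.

We need (b-a)/2^n ≤ 0.001
(3 - (-3))/2^n ≤ 0.001
6/2^n ≤ 0.001
2^n ≥ 6000
n ≥ log₂(6000) = 12.55
n ≥ 13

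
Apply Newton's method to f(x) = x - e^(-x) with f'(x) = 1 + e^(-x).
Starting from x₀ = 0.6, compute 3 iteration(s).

f(x) = x - e^(-x)
f'(x) = 1 + e^(-x)
x₀ = 0.6

Newton-Raphson formula: x_{n+1} = x_n - f(x_n)/f'(x_n)

Iteration 1:
  f(0.600000) = 0.051188
  f'(0.600000) = 1.548812
  x_1 = 0.600000 - 0.051188/1.548812 = 0.566950
Iteration 2:
  f(0.566950) = -0.000303
  f'(0.566950) = 1.567253
  x_2 = 0.566950 - (-0.000303)/1.567253 = 0.567143
Iteration 3:
  f(0.567143) = 0.000000
  f'(0.567143) = 1.567143
  x_3 = 0.567143 - 0.000000/1.567143 = 0.567143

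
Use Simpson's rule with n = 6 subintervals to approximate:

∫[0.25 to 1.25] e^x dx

f(x) = e^x
a = 0.25, b = 1.25, n = 6
h = (b - a)/n = 0.166667

Simpson's rule: (h/3)[f(x₀) + 4f(x₁) + 2f(x₂) + ... + f(xₙ)]

x_0 = 0.2500, f(x_0) = 1.284025, coefficient = 1
x_1 = 0.4167, f(x_1) = 1.516897, coefficient = 4
x_2 = 0.5833, f(x_2) = 1.792002, coefficient = 2
x_3 = 0.7500, f(x_3) = 2.117000, coefficient = 4
x_4 = 0.9167, f(x_4) = 2.500940, coefficient = 2
x_5 = 1.0833, f(x_5) = 2.954512, coefficient = 4
x_6 = 1.2500, f(x_6) = 3.490343, coefficient = 1

I ≈ (0.166667/3) × 39.713885 = 2.206327
Exact value: 2.206318
Error: 0.000009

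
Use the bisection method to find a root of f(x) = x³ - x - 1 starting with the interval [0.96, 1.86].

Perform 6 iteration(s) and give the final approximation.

f(x) = x³ - x - 1
Initial interval: [0.96, 1.86]

Iteration 1:
  c_1 = (0.960000 + 1.860000)/2 = 1.410000
  f(c_1) = f(1.410000) = 0.393221
  f(a) × f(c) < 0, new interval: [0.960000, 1.410000]
Iteration 2:
  c_2 = (0.960000 + 1.410000)/2 = 1.185000
  f(c_2) = f(1.185000) = -0.520993
  f(a) × f(c) ≥ 0, new interval: [1.185000, 1.410000]
Iteration 3:
  c_3 = (1.185000 + 1.410000)/2 = 1.297500
  f(c_3) = f(1.297500) = -0.113151
  f(a) × f(c) ≥ 0, new interval: [1.297500, 1.410000]
Iteration 4:
  c_4 = (1.297500 + 1.410000)/2 = 1.353750
  f(c_4) = f(1.353750) = 0.127185
  f(a) × f(c) < 0, new interval: [1.297500, 1.353750]
Iteration 5:
  c_5 = (1.297500 + 1.353750)/2 = 1.325625
  f(c_5) = f(1.325625) = 0.003871
  f(a) × f(c) < 0, new interval: [1.297500, 1.325625]
Iteration 6:
  c_6 = (1.297500 + 1.325625)/2 = 1.311562
  f(c_6) = f(1.311562) = -0.055418
  f(a) × f(c) ≥ 0, new interval: [1.311562, 1.325625]

After 6 iteration(s), the approximation is c_6 = 1.311562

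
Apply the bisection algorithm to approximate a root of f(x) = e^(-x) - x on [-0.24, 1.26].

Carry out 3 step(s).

f(x) = e^(-x) - x
Initial interval: [-0.24, 1.26]

Iteration 1:
  c_1 = (-0.240000 + 1.260000)/2 = 0.510000
  f(c_1) = f(0.510000) = 0.090496
  f(a) × f(c) ≥ 0, new interval: [0.510000, 1.260000]
Iteration 2:
  c_2 = (0.510000 + 1.260000)/2 = 0.885000
  f(c_2) = f(0.885000) = -0.472286
  f(a) × f(c) < 0, new interval: [0.510000, 0.885000]
Iteration 3:
  c_3 = (0.510000 + 0.885000)/2 = 0.697500
  f(c_3) = f(0.697500) = -0.199672
  f(a) × f(c) < 0, new interval: [0.510000, 0.697500]

After 3 iteration(s), the approximation is c_3 = 0.697500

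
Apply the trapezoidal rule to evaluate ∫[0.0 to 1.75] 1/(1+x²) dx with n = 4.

f(x) = 1/(1+x²)
a = 0.0, b = 1.75, n = 4
h = (b - a)/n = 0.437500

Trapezoidal rule: (h/2)[f(x₀) + 2f(x₁) + 2f(x₂) + ... + f(xₙ)]

x_0 = 0.0000, f(x_0) = 1.000000, coefficient = 1
x_1 = 0.4375, f(x_1) = 0.839344, coefficient = 2
x_2 = 0.8750, f(x_2) = 0.566372, coefficient = 2
x_3 = 1.3125, f(x_3) = 0.367288, coefficient = 2
x_4 = 1.7500, f(x_4) = 0.246154, coefficient = 1

I ≈ (0.437500/2) × 4.792162 = 1.048286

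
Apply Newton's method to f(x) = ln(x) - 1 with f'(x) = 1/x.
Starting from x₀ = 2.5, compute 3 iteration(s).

f(x) = ln(x) - 1
f'(x) = 1/x
x₀ = 2.5

Newton-Raphson formula: x_{n+1} = x_n - f(x_n)/f'(x_n)

Iteration 1:
  f(2.500000) = -0.083709
  f'(2.500000) = 0.400000
  x_1 = 2.500000 - (-0.083709)/0.400000 = 2.709273
Iteration 2:
  f(2.709273) = -0.003320
  f'(2.709273) = 0.369103
  x_2 = 2.709273 - (-0.003320)/0.369103 = 2.718267
Iteration 3:
  f(2.718267) = -0.000005
  f'(2.718267) = 0.367881
  x_3 = 2.718267 - (-0.000005)/0.367881 = 2.718282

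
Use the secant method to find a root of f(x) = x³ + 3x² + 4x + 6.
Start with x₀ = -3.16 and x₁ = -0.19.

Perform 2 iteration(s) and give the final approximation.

f(x) = x³ + 3x² + 4x + 6
x₀ = -3.16, x₁ = -0.19

Secant formula: x_{n+1} = x_n - f(x_n)(x_n - x_{n-1})/(f(x_n) - f(x_{n-1}))

Iteration 1:
  f(-3.160000) = -8.237696
  f(-0.190000) = 5.341441
  x_2 = -0.190000 - 5.341441×(-0.190000 - (-3.160000))/(5.341441 - (-8.237696))
       = -1.358269
Iteration 2:
  f(-0.190000) = 5.341441
  f(-1.358269) = 3.595745
  x_3 = -1.358269 - 3.595745×(-1.358269 - (-0.190000))/(3.595745 - 5.341441)
       = -3.764642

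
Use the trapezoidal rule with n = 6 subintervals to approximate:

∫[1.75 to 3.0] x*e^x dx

f(x) = x*e^x
a = 1.75, b = 3.0, n = 6
h = (b - a)/n = 0.208333

Trapezoidal rule: (h/2)[f(x₀) + 2f(x₁) + 2f(x₂) + ... + f(xₙ)]

x_0 = 1.7500, f(x_0) = 10.070555, coefficient = 1
x_1 = 1.9583, f(x_1) = 13.879697, coefficient = 2
x_2 = 2.1667, f(x_2) = 18.913133, coefficient = 2
x_3 = 2.3750, f(x_3) = 25.533656, coefficient = 2
x_4 = 2.5833, f(x_4) = 34.206439, coefficient = 2
x_5 = 2.7917, f(x_5) = 45.526995, coefficient = 2
x_6 = 3.0000, f(x_6) = 60.256611, coefficient = 1

I ≈ (0.208333/2) × 346.447006 = 36.088230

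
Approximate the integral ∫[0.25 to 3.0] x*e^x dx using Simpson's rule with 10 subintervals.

f(x) = x*e^x
a = 0.25, b = 3.0, n = 10
h = (b - a)/n = 0.275000

Simpson's rule: (h/3)[f(x₀) + 4f(x₁) + 2f(x₂) + ... + f(xₙ)]

x_0 = 0.2500, f(x_0) = 0.321006, coefficient = 1
x_1 = 0.5250, f(x_1) = 0.887491, coefficient = 4
x_2 = 0.8000, f(x_2) = 1.780433, coefficient = 2
x_3 = 1.0750, f(x_3) = 3.149742, coefficient = 4
x_4 = 1.3500, f(x_4) = 5.207524, coefficient = 2
x_5 = 1.6250, f(x_5) = 8.252431, coefficient = 4
x_6 = 1.9000, f(x_6) = 12.703199, coefficient = 2
x_7 = 2.1750, f(x_7) = 19.144753, coefficient = 4
x_8 = 2.4500, f(x_8) = 28.391449, coefficient = 2
x_9 = 2.7250, f(x_9) = 41.573728, coefficient = 4
x_10 = 3.0000, f(x_10) = 60.256611, coefficient = 1

I ≈ (0.275000/3) × 448.775409 = 41.137746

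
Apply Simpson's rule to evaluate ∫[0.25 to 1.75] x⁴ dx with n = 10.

f(x) = x⁴
a = 0.25, b = 1.75, n = 10
h = (b - a)/n = 0.150000

Simpson's rule: (h/3)[f(x₀) + 4f(x₁) + 2f(x₂) + ... + f(xₙ)]

x_0 = 0.2500, f(x_0) = 0.003906, coefficient = 1
x_1 = 0.4000, f(x_1) = 0.025600, coefficient = 4
x_2 = 0.5500, f(x_2) = 0.091506, coefficient = 2
x_3 = 0.7000, f(x_3) = 0.240100, coefficient = 4
x_4 = 0.8500, f(x_4) = 0.522006, coefficient = 2
x_5 = 1.0000, f(x_5) = 1.000000, coefficient = 4
x_6 = 1.1500, f(x_6) = 1.749006, coefficient = 2
x_7 = 1.3000, f(x_7) = 2.856100, coefficient = 4
x_8 = 1.4500, f(x_8) = 4.420506, coefficient = 2
x_9 = 1.6000, f(x_9) = 6.553600, coefficient = 4
x_10 = 1.7500, f(x_10) = 9.378906, coefficient = 1

I ≈ (0.150000/3) × 65.650462 = 3.282523
Exact value: 3.282422
Error: 0.000101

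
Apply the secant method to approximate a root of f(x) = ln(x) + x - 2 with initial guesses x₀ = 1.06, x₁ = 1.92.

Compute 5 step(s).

f(x) = ln(x) + x - 2
x₀ = 1.06, x₁ = 1.92

Secant formula: x_{n+1} = x_n - f(x_n)(x_n - x_{n-1})/(f(x_n) - f(x_{n-1}))

Iteration 1:
  f(1.060000) = -0.881731
  f(1.920000) = 0.572325
  x_2 = 1.920000 - 0.572325×(1.920000 - 1.060000)/(0.572325 - (-0.881731))
       = 1.581499
Iteration 2:
  f(1.920000) = 0.572325
  f(1.581499) = 0.039872
  x_3 = 1.581499 - 0.039872×(1.581499 - 1.920000)/(0.039872 - 0.572325)
       = 1.556151
Iteration 3:
  f(1.581499) = 0.039872
  f(1.556151) = -0.001634
  x_4 = 1.556151 - (-0.001634)×(1.556151 - 1.581499)/(-0.001634 - 0.039872)
       = 1.557149
Iteration 4:
  f(1.556151) = -0.001634
  f(1.557149) = 0.000005
  x_5 = 1.557149 - 0.000005×(1.557149 - 1.556151)/(0.000005 - (-0.001634))
       = 1.557146
Iteration 5:
  f(1.557149) = 0.000005
  f(1.557146) = 0.000000
  x_6 = 1.557146 - 0.000000×(1.557146 - 1.557149)/(0.000000 - 0.000005)
       = 1.557146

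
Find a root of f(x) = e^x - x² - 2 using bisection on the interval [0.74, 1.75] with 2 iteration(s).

f(x) = e^x - x² - 2
Initial interval: [0.74, 1.75]

Iteration 1:
  c_1 = (0.740000 + 1.750000)/2 = 1.245000
  f(c_1) = f(1.245000) = -0.077090
  f(a) × f(c) ≥ 0, new interval: [1.245000, 1.750000]
Iteration 2:
  c_2 = (1.245000 + 1.750000)/2 = 1.497500
  f(c_2) = f(1.497500) = 0.227993
  f(a) × f(c) < 0, new interval: [1.245000, 1.497500]

After 2 iteration(s), the approximation is c_2 = 1.497500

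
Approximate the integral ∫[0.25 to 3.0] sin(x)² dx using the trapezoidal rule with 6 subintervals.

f(x) = sin(x)²
a = 0.25, b = 3.0, n = 6
h = (b - a)/n = 0.458333

Trapezoidal rule: (h/2)[f(x₀) + 2f(x₁) + 2f(x₂) + ... + f(xₙ)]

x_0 = 0.2500, f(x_0) = 0.061209, coefficient = 1
x_1 = 0.7083, f(x_1) = 0.423240, coefficient = 2
x_2 = 1.1667, f(x_2) = 0.845379, coefficient = 2
x_3 = 1.6250, f(x_3) = 0.997065, coefficient = 2
x_4 = 2.0833, f(x_4) = 0.759518, coefficient = 2
x_5 = 2.5417, f(x_5) = 0.318752, coefficient = 2
x_6 = 3.0000, f(x_6) = 0.019915, coefficient = 1

I ≈ (0.458333/2) × 6.769031 = 1.551236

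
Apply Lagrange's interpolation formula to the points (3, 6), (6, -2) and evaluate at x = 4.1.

Lagrange interpolation formula:
P(x) = Σ yᵢ × Lᵢ(x)
where Lᵢ(x) = Π_{j≠i} (x - xⱼ)/(xᵢ - xⱼ)

L_0(4.1) = (4.1 - 6)/(3 - 6) = 0.633333
L_1(4.1) = (4.1 - 3)/(6 - 3) = 0.366667

P(4.1) = 6×L_0(4.1) + (-2)×L_1(4.1)
P(4.1) = 3.066667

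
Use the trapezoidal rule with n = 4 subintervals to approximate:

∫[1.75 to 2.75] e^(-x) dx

f(x) = e^(-x)
a = 1.75, b = 2.75, n = 4
h = (b - a)/n = 0.250000

Trapezoidal rule: (h/2)[f(x₀) + 2f(x₁) + 2f(x₂) + ... + f(xₙ)]

x_0 = 1.7500, f(x_0) = 0.173774, coefficient = 1
x_1 = 2.0000, f(x_1) = 0.135335, coefficient = 2
x_2 = 2.2500, f(x_2) = 0.105399, coefficient = 2
x_3 = 2.5000, f(x_3) = 0.082085, coefficient = 2
x_4 = 2.7500, f(x_4) = 0.063928, coefficient = 1

I ≈ (0.250000/2) × 0.883341 = 0.110418
Exact value: 0.109846
Error: 0.000572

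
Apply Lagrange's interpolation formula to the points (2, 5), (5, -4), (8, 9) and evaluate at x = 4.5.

Lagrange interpolation formula:
P(x) = Σ yᵢ × Lᵢ(x)
where Lᵢ(x) = Π_{j≠i} (x - xⱼ)/(xᵢ - xⱼ)

L_0(4.5) = (4.5 - 5)/(2 - 5) × (4.5 - 8)/(2 - 8) = 0.097222
L_1(4.5) = (4.5 - 2)/(5 - 2) × (4.5 - 8)/(5 - 8) = 0.972222
L_2(4.5) = (4.5 - 2)/(8 - 2) × (4.5 - 5)/(8 - 5) = -0.069444

P(4.5) = 5×L_0(4.5) + (-4)×L_1(4.5) + 9×L_2(4.5)
P(4.5) = -4.027778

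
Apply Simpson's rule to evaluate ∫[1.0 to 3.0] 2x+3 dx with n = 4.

f(x) = 2x+3
a = 1.0, b = 3.0, n = 4
h = (b - a)/n = 0.500000

Simpson's rule: (h/3)[f(x₀) + 4f(x₁) + 2f(x₂) + ... + f(xₙ)]

x_0 = 1.0000, f(x_0) = 5.000000, coefficient = 1
x_1 = 1.5000, f(x_1) = 6.000000, coefficient = 4
x_2 = 2.0000, f(x_2) = 7.000000, coefficient = 2
x_3 = 2.5000, f(x_3) = 8.000000, coefficient = 4
x_4 = 3.0000, f(x_4) = 9.000000, coefficient = 1

I ≈ (0.500000/3) × 84.000000 = 14.000000
Exact value: 14.000000
Error: 0.000000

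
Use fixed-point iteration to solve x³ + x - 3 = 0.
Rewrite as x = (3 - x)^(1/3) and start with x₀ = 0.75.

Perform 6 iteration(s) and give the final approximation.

Equation: x³ + x - 3 = 0
Fixed-point form: x = (3 - x)^(1/3)
x₀ = 0.75

x_1 = g(0.750000) = 1.310371
x_2 = g(1.310371) = 1.191051
x_3 = g(1.191051) = 1.218453
x_4 = g(1.218453) = 1.212269
x_5 = g(1.212269) = 1.213670
x_6 = g(1.213670) = 1.213353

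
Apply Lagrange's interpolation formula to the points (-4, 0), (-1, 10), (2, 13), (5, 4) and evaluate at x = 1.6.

Lagrange interpolation formula:
P(x) = Σ yᵢ × Lᵢ(x)
where Lᵢ(x) = Π_{j≠i} (x - xⱼ)/(xᵢ - xⱼ)

L_0(1.6) = (1.6 - (-1))/(-4 - (-1)) × (1.6 - 2)/(-4 - 2) × (1.6 - 5)/(-4 - 5) = -0.021827
L_1(1.6) = (1.6 - (-4))/(-1 - (-4)) × (1.6 - 2)/(-1 - 2) × (1.6 - 5)/(-1 - 5) = 0.141037
L_2(1.6) = (1.6 - (-4))/(2 - (-4)) × (1.6 - (-1))/(2 - (-1)) × (1.6 - 5)/(2 - 5) = 0.916741
L_3(1.6) = (1.6 - (-4))/(5 - (-4)) × (1.6 - (-1))/(5 - (-1)) × (1.6 - 2)/(5 - 2) = -0.035951

P(1.6) = 0×L_0(1.6) + 10×L_1(1.6) + 13×L_2(1.6) + 4×L_3(1.6)
P(1.6) = 13.184198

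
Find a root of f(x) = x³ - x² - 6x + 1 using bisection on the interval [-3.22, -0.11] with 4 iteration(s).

f(x) = x³ - x² - 6x + 1
Initial interval: [-3.22, -0.11]

Iteration 1:
  c_1 = (-3.220000 + (-0.110000))/2 = -1.665000
  f(c_1) = f(-1.665000) = 3.602020
  f(a) × f(c) < 0, new interval: [-3.220000, -1.665000]
Iteration 2:
  c_2 = (-3.220000 + (-1.665000))/2 = -2.442500
  f(c_2) = f(-2.442500) = -4.882288
  f(a) × f(c) ≥ 0, new interval: [-2.442500, -1.665000]
Iteration 3:
  c_3 = (-2.442500 + (-1.665000))/2 = -2.053750
  f(c_3) = f(-2.053750) = 0.442121
  f(a) × f(c) < 0, new interval: [-2.442500, -2.053750]
Iteration 4:
  c_4 = (-2.442500 + (-2.053750))/2 = -2.248125
  f(c_4) = f(-2.248125) = -1.927488
  f(a) × f(c) ≥ 0, new interval: [-2.248125, -2.053750]

After 4 iteration(s), the approximation is c_4 = -2.248125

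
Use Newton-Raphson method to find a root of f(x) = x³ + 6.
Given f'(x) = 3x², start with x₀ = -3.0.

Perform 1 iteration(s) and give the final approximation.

f(x) = x³ + 6
f'(x) = 3x²
x₀ = -3.0

Newton-Raphson formula: x_{n+1} = x_n - f(x_n)/f'(x_n)

Iteration 1:
  f(-3.000000) = -21.000000
  f'(-3.000000) = 27.000000
  x_1 = -3.000000 - (-21.000000)/27.000000 = -2.222222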